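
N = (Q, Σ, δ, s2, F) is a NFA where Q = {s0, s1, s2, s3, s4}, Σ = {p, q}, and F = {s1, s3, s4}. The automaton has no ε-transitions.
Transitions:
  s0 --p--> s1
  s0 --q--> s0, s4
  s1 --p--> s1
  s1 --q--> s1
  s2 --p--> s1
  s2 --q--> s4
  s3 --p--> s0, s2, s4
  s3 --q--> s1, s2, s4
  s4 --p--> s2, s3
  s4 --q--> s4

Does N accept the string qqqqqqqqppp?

accepted

Start: {s2}
read q: {s4}
read q: {s4}
read q: {s4}
read q: {s4}
read q: {s4}
read q: {s4}
read q: {s4}
read q: {s4}
read p: {s2, s3}
read p: {s0, s1, s2, s4}
read p: {s1, s2, s3}
Reachable ∩ accepting = {s1, s3} — nonempty.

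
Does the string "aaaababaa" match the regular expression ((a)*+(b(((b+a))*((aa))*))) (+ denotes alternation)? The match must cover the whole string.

no

Neither (a)* nor (b(((b+a))*((aa))*)) matches aaaababaa.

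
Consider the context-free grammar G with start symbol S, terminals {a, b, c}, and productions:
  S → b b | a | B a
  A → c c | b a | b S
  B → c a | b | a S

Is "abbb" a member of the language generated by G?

no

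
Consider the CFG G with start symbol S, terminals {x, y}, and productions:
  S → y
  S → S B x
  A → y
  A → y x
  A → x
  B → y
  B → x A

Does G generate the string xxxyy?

no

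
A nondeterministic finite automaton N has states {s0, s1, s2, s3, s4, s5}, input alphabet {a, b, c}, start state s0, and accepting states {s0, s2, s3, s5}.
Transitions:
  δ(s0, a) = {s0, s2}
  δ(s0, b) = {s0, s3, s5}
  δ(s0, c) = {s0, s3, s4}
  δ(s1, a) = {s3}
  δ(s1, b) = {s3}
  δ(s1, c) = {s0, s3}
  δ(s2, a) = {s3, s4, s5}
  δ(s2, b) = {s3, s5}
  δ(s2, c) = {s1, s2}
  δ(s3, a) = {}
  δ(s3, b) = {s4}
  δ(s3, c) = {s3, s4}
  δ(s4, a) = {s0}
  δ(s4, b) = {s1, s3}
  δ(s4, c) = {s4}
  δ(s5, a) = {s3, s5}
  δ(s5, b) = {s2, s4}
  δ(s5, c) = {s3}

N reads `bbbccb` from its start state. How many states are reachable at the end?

Start: {s0}
read b: {s0, s3, s5}
read b: {s0, s2, s3, s4, s5}
read b: {s0, s1, s2, s3, s4, s5}
read c: {s0, s1, s2, s3, s4}
read c: {s0, s1, s2, s3, s4}
read b: {s0, s1, s3, s4, s5}
Final reachable set {s0, s1, s3, s4, s5} has 5 states.

5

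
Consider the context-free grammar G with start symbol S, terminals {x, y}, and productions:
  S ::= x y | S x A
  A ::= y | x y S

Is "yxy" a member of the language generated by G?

no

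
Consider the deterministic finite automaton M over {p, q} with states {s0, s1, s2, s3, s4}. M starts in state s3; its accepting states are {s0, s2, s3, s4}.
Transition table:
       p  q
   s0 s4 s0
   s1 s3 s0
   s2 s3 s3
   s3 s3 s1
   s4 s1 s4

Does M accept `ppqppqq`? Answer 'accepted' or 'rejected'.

s3 --p--> s3
s3 --p--> s3
s3 --q--> s1
s1 --p--> s3
s3 --p--> s3
s3 --q--> s1
s1 --q--> s0
End in state s0, which is an accepting state.

accepted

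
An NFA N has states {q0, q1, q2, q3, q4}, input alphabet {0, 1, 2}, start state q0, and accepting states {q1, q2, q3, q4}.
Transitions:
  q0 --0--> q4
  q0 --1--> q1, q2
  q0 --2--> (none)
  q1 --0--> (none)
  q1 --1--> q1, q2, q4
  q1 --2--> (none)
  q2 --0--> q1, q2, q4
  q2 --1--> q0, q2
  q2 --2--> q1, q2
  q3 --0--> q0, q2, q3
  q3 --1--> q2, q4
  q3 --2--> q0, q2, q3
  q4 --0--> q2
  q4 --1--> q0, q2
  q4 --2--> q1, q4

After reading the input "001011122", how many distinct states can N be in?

3

Start: {q0}
read 0: {q4}
read 0: {q2}
read 1: {q0, q2}
read 0: {q1, q2, q4}
read 1: {q0, q1, q2, q4}
read 1: {q0, q1, q2, q4}
read 1: {q0, q1, q2, q4}
read 2: {q1, q2, q4}
read 2: {q1, q2, q4}
Final reachable set {q1, q2, q4} has 3 states.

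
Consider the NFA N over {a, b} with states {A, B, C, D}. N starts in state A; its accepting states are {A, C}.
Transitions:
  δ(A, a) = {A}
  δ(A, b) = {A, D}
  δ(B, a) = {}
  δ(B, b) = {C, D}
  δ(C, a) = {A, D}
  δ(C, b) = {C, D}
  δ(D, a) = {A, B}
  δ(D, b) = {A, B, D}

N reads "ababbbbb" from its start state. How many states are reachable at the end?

4

Start: {A}
read a: {A}
read b: {A, D}
read a: {A, B}
read b: {A, C, D}
read b: {A, B, C, D}
read b: {A, B, C, D}
read b: {A, B, C, D}
read b: {A, B, C, D}
Final reachable set {A, B, C, D} has 4 states.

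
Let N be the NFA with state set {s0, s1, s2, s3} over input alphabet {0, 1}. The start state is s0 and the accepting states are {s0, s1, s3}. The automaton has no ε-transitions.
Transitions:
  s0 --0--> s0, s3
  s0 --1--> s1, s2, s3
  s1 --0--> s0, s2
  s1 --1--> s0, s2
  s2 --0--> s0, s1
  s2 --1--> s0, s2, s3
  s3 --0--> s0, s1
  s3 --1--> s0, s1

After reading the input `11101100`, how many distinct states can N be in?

Start: {s0}
read 1: {s1, s2, s3}
read 1: {s0, s1, s2, s3}
read 1: {s0, s1, s2, s3}
read 0: {s0, s1, s2, s3}
read 1: {s0, s1, s2, s3}
read 1: {s0, s1, s2, s3}
read 0: {s0, s1, s2, s3}
read 0: {s0, s1, s2, s3}
Final reachable set {s0, s1, s2, s3} has 4 states.

4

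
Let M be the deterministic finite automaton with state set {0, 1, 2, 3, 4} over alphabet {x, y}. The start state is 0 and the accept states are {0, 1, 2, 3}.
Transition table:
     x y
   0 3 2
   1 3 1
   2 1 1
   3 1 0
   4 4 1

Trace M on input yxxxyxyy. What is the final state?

0 --y--> 2
2 --x--> 1
1 --x--> 3
3 --x--> 1
1 --y--> 1
1 --x--> 3
3 --y--> 0
0 --y--> 2

2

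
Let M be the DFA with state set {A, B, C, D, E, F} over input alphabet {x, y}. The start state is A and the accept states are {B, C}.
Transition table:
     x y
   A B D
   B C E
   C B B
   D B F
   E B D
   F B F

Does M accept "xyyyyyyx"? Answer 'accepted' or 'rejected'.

A --x--> B
B --y--> E
E --y--> D
D --y--> F
F --y--> F
F --y--> F
F --y--> F
F --x--> B
End in state B, which is an accepting state.

accepted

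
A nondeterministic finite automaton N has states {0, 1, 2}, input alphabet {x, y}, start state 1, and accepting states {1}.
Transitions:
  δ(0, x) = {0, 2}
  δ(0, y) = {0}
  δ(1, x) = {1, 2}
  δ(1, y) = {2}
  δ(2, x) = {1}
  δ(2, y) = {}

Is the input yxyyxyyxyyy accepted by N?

Start: {1}
read y: {2}
read x: {1}
read y: {2}
read y: {}
The reachable set is empty and stays empty for the remaining 7 symbols.
Reachable ∩ accepting = {} — empty.

rejected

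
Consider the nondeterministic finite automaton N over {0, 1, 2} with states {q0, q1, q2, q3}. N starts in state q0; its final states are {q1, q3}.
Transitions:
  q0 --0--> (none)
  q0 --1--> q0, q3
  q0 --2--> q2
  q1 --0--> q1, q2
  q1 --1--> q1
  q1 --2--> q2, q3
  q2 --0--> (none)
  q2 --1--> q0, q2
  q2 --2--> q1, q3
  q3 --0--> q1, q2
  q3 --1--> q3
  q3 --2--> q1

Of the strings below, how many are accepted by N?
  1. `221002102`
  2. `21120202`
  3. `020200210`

2

`221002102`: accepted
`21120202`: accepted
`020200210`: rejected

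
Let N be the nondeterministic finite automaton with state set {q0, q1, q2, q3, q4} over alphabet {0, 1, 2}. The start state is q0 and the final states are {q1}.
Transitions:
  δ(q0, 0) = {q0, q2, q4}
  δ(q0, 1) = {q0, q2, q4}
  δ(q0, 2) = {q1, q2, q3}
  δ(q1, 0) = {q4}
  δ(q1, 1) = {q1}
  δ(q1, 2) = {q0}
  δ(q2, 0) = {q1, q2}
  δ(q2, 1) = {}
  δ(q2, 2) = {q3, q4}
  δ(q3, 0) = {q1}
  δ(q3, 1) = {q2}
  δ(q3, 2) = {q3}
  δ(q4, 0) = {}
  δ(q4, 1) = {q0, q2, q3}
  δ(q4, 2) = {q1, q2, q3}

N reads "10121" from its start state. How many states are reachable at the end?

5

Start: {q0}
read 1: {q0, q2, q4}
read 0: {q0, q1, q2, q4}
read 1: {q0, q1, q2, q3, q4}
read 2: {q0, q1, q2, q3, q4}
read 1: {q0, q1, q2, q3, q4}
Final reachable set {q0, q1, q2, q3, q4} has 5 states.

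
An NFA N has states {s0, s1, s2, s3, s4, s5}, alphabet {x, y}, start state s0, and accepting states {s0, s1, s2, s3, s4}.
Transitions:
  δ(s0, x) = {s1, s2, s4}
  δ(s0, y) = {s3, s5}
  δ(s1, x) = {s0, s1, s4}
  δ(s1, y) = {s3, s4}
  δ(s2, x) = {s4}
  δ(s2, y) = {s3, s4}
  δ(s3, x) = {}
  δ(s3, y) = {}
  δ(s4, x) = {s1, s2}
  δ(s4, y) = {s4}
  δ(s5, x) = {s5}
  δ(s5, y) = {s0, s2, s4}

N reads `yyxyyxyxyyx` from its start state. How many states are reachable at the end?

Start: {s0}
read y: {s3, s5}
read y: {s0, s2, s4}
read x: {s1, s2, s4}
read y: {s3, s4}
read y: {s4}
read x: {s1, s2}
read y: {s3, s4}
read x: {s1, s2}
read y: {s3, s4}
read y: {s4}
read x: {s1, s2}
Final reachable set {s1, s2} has 2 states.

2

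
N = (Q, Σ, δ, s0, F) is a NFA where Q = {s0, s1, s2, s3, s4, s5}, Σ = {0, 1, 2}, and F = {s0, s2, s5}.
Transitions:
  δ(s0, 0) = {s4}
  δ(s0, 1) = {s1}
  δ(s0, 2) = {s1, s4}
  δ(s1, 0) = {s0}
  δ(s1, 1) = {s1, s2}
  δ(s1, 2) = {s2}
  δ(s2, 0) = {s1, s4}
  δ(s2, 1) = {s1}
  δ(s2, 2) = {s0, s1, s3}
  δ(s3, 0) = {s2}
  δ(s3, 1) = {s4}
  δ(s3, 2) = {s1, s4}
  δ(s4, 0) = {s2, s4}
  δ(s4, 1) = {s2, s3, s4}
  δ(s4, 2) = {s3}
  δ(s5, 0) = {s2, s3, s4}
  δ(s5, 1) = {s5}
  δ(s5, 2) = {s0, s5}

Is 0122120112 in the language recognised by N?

Start: {s0}
read 0: {s4}
read 1: {s2, s3, s4}
read 2: {s0, s1, s3, s4}
read 2: {s1, s2, s3, s4}
read 1: {s1, s2, s3, s4}
read 2: {s0, s1, s2, s3, s4}
read 0: {s0, s1, s2, s4}
read 1: {s1, s2, s3, s4}
read 1: {s1, s2, s3, s4}
read 2: {s0, s1, s2, s3, s4}
Reachable ∩ accepting = {s0, s2} — nonempty.

accepted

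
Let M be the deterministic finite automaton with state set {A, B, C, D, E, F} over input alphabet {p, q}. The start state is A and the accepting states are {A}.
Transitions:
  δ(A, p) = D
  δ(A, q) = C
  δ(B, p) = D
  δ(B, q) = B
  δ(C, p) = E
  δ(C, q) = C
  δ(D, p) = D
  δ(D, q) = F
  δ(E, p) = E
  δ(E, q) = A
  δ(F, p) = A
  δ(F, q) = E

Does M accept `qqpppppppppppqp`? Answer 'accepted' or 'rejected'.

A --q--> C
C --q--> C
C --p--> E
E --p--> E
E --p--> E
E --p--> E
E --p--> E
E --p--> E
E --p--> E
E --p--> E
E --p--> E
E --p--> E
E --p--> E
E --q--> A
A --p--> D
End in state D, which is not an accepting state.

rejected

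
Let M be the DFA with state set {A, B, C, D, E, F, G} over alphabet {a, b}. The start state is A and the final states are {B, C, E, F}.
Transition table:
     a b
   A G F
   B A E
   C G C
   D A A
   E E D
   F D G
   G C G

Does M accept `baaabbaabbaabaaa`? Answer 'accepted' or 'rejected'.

accepted

A --b--> F
F --a--> D
D --a--> A
A --a--> G
G --b--> G
G --b--> G
G --a--> C
C --a--> G
G --b--> G
G --b--> G
G --a--> C
C --a--> G
G --b--> G
G --a--> C
C --a--> G
G --a--> C
End in state C, which is an accepting state.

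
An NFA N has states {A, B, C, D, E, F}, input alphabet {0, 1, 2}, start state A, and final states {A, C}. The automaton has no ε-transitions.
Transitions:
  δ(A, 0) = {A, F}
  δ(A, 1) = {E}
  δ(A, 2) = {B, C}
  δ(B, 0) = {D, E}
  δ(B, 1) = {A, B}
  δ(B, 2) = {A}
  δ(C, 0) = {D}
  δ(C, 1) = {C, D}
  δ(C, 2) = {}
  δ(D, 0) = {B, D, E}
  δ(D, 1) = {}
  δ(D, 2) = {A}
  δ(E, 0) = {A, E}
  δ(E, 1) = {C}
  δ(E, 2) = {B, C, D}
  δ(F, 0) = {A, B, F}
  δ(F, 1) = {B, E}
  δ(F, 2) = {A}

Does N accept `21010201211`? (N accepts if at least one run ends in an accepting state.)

Start: {A}
read 2: {B, C}
read 1: {A, B, C, D}
read 0: {A, B, D, E, F}
read 1: {A, B, C, E}
read 0: {A, D, E, F}
read 2: {A, B, C, D}
read 0: {A, B, D, E, F}
read 1: {A, B, C, E}
read 2: {A, B, C, D}
read 1: {A, B, C, D, E}
read 1: {A, B, C, D, E}
Reachable ∩ accepting = {A, C} — nonempty.

accepted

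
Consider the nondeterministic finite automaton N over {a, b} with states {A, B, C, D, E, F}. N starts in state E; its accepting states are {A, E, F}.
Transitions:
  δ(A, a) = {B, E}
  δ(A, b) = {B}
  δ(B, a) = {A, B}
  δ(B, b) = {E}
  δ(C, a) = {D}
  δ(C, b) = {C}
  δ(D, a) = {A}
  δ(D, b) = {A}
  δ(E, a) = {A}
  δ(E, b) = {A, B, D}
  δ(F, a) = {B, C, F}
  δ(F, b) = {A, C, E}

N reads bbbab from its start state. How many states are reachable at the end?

4

Start: {E}
read b: {A, B, D}
read b: {A, B, E}
read b: {A, B, D, E}
read a: {A, B, E}
read b: {A, B, D, E}
Final reachable set {A, B, D, E} has 4 states.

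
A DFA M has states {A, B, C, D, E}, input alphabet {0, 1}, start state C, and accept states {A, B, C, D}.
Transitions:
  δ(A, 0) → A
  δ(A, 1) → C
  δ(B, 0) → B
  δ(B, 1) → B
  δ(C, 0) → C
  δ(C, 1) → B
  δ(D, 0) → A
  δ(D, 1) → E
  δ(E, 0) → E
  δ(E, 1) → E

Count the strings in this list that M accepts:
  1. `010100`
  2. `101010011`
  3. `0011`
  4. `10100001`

`010100`: accepted
`101010011`: accepted
`0011`: accepted
`10100001`: accepted

4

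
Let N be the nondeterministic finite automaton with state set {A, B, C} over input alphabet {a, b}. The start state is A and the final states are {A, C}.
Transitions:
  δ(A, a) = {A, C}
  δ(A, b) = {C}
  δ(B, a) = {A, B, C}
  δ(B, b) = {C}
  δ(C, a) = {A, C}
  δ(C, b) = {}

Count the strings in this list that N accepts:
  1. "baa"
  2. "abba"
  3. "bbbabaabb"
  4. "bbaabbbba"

"baa": accepted
"abba": rejected
"bbbabaabb": rejected
"bbaabbbba": rejected

1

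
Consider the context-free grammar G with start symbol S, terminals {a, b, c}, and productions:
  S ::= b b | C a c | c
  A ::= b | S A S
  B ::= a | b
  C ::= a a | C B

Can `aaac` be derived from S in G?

yes

S ⇒ Cac ⇒ aaac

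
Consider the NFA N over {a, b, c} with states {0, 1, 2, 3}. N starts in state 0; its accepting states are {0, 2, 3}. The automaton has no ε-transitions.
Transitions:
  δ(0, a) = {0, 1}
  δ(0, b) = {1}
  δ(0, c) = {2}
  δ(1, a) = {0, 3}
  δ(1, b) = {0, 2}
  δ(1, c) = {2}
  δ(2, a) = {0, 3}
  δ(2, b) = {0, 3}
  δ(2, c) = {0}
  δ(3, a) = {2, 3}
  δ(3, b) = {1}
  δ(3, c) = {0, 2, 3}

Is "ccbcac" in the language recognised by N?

accepted

Start: {0}
read c: {2}
read c: {0}
read b: {1}
read c: {2}
read a: {0, 3}
read c: {0, 2, 3}
Reachable ∩ accepting = {0, 2, 3} — nonempty.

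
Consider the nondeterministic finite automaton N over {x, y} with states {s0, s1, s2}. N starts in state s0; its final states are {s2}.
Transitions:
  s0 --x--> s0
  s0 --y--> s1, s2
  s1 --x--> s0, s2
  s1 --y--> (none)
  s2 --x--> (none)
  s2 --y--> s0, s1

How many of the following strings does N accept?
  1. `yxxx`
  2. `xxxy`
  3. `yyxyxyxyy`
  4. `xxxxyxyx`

3

`yxxx`: rejected
`xxxy`: accepted
`yyxyxyxyy`: accepted
`xxxxyxyx`: accepted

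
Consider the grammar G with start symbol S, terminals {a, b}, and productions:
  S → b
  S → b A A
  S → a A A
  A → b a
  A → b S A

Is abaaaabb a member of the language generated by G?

no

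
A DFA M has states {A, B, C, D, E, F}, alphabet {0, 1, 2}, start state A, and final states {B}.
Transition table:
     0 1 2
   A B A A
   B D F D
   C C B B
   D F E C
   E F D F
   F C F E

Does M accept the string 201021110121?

A --2--> A
A --0--> B
B --1--> F
F --0--> C
C --2--> B
B --1--> F
F --1--> F
F --1--> F
F --0--> C
C --1--> B
B --2--> D
D --1--> E
End in state E, which is not an accepting state.

rejected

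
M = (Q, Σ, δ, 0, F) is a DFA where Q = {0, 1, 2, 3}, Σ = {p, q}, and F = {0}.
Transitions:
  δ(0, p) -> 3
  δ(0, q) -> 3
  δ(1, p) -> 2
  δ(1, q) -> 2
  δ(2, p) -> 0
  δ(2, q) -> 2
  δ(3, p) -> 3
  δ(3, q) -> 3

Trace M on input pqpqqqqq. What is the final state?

3

0 --p--> 3
3 --q--> 3
3 --p--> 3
3 --q--> 3
3 --q--> 3
3 --q--> 3
3 --q--> 3
3 --q--> 3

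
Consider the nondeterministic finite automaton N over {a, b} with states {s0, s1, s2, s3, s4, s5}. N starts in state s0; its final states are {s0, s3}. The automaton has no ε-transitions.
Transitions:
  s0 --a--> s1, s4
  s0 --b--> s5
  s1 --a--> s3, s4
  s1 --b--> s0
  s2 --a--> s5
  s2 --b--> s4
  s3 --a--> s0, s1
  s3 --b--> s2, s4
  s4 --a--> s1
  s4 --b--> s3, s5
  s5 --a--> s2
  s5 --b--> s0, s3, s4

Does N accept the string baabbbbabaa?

accepted

Start: {s0}
read b: {s5}
read a: {s2}
read a: {s5}
read b: {s0, s3, s4}
read b: {s2, s3, s4, s5}
read b: {s0, s2, s3, s4, s5}
read b: {s0, s2, s3, s4, s5}
read a: {s0, s1, s2, s4, s5}
read b: {s0, s3, s4, s5}
read a: {s0, s1, s2, s4}
read a: {s1, s3, s4, s5}
Reachable ∩ accepting = {s3} — nonempty.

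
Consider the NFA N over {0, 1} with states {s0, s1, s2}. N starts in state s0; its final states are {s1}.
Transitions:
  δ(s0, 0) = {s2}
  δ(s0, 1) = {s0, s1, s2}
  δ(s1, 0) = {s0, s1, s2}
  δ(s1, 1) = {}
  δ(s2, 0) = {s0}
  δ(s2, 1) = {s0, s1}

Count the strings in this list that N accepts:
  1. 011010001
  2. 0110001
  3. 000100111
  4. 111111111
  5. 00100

5

011010001: accepted
0110001: accepted
000100111: accepted
111111111: accepted
00100: accepted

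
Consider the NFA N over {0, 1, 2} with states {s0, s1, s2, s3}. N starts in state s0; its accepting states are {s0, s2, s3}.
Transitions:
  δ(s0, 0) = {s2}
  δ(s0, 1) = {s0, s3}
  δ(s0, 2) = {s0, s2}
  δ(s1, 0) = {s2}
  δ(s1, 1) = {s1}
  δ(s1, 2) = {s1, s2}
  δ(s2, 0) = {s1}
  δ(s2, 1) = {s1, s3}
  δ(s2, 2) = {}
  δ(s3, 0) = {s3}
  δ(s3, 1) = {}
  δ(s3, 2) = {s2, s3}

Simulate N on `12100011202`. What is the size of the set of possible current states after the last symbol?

2

Start: {s0}
read 1: {s0, s3}
read 2: {s0, s2, s3}
read 1: {s0, s1, s3}
read 0: {s2, s3}
read 0: {s1, s3}
read 0: {s2, s3}
read 1: {s1, s3}
read 1: {s1}
read 2: {s1, s2}
read 0: {s1, s2}
read 2: {s1, s2}
Final reachable set {s1, s2} has 2 states.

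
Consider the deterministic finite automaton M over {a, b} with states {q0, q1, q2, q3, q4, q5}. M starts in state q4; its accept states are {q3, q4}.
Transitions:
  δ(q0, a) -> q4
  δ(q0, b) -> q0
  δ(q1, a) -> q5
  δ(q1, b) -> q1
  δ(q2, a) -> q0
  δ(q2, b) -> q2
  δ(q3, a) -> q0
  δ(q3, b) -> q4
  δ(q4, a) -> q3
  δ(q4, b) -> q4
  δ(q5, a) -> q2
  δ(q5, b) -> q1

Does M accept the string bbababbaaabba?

accepted

q4 --b--> q4
q4 --b--> q4
q4 --a--> q3
q3 --b--> q4
q4 --a--> q3
q3 --b--> q4
q4 --b--> q4
q4 --a--> q3
q3 --a--> q0
q0 --a--> q4
q4 --b--> q4
q4 --b--> q4
q4 --a--> q3
End in state q3, which is an accepting state.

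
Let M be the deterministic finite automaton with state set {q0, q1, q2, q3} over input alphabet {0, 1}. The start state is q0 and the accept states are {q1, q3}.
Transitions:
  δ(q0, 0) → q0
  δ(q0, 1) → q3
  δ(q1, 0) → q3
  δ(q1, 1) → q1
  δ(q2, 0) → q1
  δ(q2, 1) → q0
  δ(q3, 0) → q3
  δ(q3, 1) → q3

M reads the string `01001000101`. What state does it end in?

q3

q0 --0--> q0
q0 --1--> q3
q3 --0--> q3
q3 --0--> q3
q3 --1--> q3
q3 --0--> q3
q3 --0--> q3
q3 --0--> q3
q3 --1--> q3
q3 --0--> q3
q3 --1--> q3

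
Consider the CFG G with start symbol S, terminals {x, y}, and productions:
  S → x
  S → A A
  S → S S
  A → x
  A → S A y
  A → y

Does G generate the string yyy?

no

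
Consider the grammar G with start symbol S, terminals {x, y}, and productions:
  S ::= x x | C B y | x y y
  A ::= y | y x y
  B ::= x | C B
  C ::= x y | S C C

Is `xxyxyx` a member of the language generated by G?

no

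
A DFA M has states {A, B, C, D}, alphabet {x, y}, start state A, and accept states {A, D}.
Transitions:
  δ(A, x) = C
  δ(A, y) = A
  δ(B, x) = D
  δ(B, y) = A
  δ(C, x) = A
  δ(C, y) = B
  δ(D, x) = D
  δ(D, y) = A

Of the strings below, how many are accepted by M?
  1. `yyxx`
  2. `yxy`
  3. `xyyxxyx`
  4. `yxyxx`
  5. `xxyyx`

2

`yyxx`: accepted
`yxy`: rejected
`xyyxxyx`: rejected
`yxyxx`: accepted
`xxyyx`: rejected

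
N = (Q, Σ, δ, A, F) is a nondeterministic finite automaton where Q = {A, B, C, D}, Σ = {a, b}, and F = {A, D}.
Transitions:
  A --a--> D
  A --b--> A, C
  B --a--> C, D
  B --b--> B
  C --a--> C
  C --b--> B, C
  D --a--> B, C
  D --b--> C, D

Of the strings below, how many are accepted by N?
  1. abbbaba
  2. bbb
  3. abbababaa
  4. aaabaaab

abbbaba: accepted
bbb: accepted
abbababaa: accepted
aaabaaab: accepted

4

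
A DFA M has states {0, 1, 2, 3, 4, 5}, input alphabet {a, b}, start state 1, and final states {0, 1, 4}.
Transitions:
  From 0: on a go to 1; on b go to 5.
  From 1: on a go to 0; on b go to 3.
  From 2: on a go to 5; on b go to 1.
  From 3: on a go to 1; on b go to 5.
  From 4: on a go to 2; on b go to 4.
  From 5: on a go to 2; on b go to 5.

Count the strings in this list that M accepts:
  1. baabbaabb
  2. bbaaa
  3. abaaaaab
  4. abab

2

baabbaabb: rejected
bbaaa: rejected
abaaaaab: accepted
abab: accepted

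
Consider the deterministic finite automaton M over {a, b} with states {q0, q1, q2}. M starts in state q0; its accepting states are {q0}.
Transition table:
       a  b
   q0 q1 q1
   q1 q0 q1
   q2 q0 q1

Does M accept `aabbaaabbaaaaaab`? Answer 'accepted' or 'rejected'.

q0 --a--> q1
q1 --a--> q0
q0 --b--> q1
q1 --b--> q1
q1 --a--> q0
q0 --a--> q1
q1 --a--> q0
q0 --b--> q1
q1 --b--> q1
q1 --a--> q0
q0 --a--> q1
q1 --a--> q0
q0 --a--> q1
q1 --a--> q0
q0 --a--> q1
q1 --b--> q1
End in state q1, which is not an accepting state.

rejected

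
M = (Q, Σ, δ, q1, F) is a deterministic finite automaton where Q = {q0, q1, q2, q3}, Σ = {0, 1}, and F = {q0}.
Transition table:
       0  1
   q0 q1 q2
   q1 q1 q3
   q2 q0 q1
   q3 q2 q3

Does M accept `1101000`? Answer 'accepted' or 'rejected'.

rejected

q1 --1--> q3
q3 --1--> q3
q3 --0--> q2
q2 --1--> q1
q1 --0--> q1
q1 --0--> q1
q1 --0--> q1
End in state q1, which is not an accepting state.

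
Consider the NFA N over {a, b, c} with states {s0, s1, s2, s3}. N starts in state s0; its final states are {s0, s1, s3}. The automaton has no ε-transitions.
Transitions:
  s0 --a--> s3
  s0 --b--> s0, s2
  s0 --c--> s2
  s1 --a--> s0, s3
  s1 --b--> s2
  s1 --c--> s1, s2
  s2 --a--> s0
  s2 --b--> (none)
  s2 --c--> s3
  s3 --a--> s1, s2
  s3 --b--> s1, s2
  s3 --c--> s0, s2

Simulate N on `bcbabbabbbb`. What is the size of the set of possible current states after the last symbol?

2

Start: {s0}
read b: {s0, s2}
read c: {s2, s3}
read b: {s1, s2}
read a: {s0, s3}
read b: {s0, s1, s2}
read b: {s0, s2}
read a: {s0, s3}
read b: {s0, s1, s2}
read b: {s0, s2}
read b: {s0, s2}
read b: {s0, s2}
Final reachable set {s0, s2} has 2 states.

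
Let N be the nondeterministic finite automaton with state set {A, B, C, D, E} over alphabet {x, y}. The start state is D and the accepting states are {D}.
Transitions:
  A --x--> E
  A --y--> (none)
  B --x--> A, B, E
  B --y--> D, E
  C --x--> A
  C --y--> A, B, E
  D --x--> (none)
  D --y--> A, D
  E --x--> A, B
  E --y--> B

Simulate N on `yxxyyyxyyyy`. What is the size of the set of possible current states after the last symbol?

Start: {D}
read y: {A, D}
read x: {E}
read x: {A, B}
read y: {D, E}
read y: {A, B, D}
read y: {A, D, E}
read x: {A, B, E}
read y: {B, D, E}
read y: {A, B, D, E}
read y: {A, B, D, E}
read y: {A, B, D, E}
Final reachable set {A, B, D, E} has 4 states.

4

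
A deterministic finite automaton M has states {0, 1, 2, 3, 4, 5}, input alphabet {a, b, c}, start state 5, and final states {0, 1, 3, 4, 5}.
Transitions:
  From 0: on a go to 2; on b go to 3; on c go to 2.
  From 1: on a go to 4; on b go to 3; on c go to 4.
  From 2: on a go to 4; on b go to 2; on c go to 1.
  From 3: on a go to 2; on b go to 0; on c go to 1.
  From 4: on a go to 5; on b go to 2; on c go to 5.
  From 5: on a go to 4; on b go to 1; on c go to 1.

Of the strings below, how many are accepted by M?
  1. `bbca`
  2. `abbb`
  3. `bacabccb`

`bbca`: accepted
`abbb`: rejected
`bacabccb`: rejected

1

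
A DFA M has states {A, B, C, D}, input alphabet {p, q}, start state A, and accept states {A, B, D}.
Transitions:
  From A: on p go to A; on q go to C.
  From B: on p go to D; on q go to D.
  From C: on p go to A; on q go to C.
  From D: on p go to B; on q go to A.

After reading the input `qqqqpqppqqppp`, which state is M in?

A

A --q--> C
C --q--> C
C --q--> C
C --q--> C
C --p--> A
A --q--> C
C --p--> A
A --p--> A
A --q--> C
C --q--> C
C --p--> A
A --p--> A
A --p--> A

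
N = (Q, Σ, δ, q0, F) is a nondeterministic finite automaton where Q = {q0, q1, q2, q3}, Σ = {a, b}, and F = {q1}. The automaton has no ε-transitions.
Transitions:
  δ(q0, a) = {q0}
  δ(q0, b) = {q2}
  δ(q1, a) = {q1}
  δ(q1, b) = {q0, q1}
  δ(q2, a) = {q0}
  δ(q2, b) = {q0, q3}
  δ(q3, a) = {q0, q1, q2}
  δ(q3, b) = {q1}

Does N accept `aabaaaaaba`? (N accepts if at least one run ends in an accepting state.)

Start: {q0}
read a: {q0}
read a: {q0}
read b: {q2}
read a: {q0}
read a: {q0}
read a: {q0}
read a: {q0}
read a: {q0}
read b: {q2}
read a: {q0}
Reachable ∩ accepting = {} — empty.

rejected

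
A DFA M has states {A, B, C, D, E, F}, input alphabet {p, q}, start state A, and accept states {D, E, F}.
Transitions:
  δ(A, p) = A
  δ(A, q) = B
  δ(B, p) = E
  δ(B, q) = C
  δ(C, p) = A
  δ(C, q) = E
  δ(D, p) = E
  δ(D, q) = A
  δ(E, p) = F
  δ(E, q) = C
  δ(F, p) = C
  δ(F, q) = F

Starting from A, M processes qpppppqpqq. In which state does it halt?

E

A --q--> B
B --p--> E
E --p--> F
F --p--> C
C --p--> A
A --p--> A
A --q--> B
B --p--> E
E --q--> C
C --q--> E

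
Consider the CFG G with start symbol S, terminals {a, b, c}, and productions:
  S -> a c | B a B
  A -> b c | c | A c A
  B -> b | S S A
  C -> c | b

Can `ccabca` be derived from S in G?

no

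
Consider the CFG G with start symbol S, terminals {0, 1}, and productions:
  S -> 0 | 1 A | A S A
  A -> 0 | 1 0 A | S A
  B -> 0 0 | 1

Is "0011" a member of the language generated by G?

no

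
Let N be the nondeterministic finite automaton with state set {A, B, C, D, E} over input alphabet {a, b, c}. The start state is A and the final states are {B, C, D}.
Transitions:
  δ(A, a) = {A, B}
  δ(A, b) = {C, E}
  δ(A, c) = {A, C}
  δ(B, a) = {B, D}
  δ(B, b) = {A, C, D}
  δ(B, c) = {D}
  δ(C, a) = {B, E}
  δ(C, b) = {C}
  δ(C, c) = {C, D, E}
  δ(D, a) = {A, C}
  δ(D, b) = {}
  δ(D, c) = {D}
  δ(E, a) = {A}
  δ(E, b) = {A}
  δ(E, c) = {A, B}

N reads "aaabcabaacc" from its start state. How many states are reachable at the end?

Start: {A}
read a: {A, B}
read a: {A, B, D}
read a: {A, B, C, D}
read b: {A, C, D, E}
read c: {A, B, C, D, E}
read a: {A, B, C, D, E}
read b: {A, C, D, E}
read a: {A, B, C, E}
read a: {A, B, D, E}
read c: {A, B, C, D}
read c: {A, C, D, E}
Final reachable set {A, C, D, E} has 4 states.

4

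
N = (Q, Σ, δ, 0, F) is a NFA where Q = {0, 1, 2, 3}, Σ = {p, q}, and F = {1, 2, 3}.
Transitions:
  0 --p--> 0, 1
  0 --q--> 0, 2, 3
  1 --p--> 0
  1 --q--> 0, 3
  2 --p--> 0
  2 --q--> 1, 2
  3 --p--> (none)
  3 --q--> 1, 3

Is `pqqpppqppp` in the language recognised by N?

accepted

Start: {0}
read p: {0, 1}
read q: {0, 2, 3}
read q: {0, 1, 2, 3}
read p: {0, 1}
read p: {0, 1}
read p: {0, 1}
read q: {0, 2, 3}
read p: {0, 1}
read p: {0, 1}
read p: {0, 1}
Reachable ∩ accepting = {1} — nonempty.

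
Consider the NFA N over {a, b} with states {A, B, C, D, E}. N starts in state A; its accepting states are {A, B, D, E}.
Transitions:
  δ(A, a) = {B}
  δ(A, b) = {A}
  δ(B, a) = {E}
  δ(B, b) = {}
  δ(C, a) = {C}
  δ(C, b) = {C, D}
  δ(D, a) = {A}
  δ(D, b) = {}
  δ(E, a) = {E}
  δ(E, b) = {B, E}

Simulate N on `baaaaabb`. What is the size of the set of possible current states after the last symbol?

Start: {A}
read b: {A}
read a: {B}
read a: {E}
read a: {E}
read a: {E}
read a: {E}
read b: {B, E}
read b: {B, E}
Final reachable set {B, E} has 2 states.

2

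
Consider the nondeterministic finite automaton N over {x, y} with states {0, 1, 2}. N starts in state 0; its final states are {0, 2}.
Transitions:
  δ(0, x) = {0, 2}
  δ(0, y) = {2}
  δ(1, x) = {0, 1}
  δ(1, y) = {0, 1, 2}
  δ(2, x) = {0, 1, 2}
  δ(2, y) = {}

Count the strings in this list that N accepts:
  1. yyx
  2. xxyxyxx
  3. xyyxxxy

yyx: rejected
xxyxyxx: accepted
xyyxxxy: rejected

1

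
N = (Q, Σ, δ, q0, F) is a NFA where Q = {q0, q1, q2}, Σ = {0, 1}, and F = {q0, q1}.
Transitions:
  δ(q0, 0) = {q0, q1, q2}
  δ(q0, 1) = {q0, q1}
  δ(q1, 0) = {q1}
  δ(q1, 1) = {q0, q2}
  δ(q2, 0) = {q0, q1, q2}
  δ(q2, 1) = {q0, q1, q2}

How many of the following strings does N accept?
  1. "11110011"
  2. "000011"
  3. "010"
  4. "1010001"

"11110011": accepted
"000011": accepted
"010": accepted
"1010001": accepted

4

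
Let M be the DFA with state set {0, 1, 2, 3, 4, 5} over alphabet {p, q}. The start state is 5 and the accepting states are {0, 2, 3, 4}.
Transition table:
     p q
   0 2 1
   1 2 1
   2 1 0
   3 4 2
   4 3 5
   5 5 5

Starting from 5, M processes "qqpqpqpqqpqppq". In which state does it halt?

5

5 --q--> 5
5 --q--> 5
5 --p--> 5
5 --q--> 5
5 --p--> 5
5 --q--> 5
5 --p--> 5
5 --q--> 5
5 --q--> 5
5 --p--> 5
5 --q--> 5
5 --p--> 5
5 --p--> 5
5 --q--> 5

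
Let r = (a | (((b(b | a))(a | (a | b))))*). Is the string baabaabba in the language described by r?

The right alternative (((b(b|a))(a|(a|b))))* matches baabaabba.

yes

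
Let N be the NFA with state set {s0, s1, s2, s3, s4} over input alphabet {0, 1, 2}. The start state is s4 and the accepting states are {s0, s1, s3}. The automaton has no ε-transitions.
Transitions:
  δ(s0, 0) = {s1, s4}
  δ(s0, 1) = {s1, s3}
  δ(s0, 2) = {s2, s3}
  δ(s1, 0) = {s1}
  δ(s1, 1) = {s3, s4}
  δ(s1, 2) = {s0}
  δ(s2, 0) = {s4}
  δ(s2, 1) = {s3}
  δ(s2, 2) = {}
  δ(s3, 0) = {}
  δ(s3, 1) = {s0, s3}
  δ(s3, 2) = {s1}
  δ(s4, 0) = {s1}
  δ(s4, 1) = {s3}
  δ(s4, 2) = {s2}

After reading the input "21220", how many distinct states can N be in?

Start: {s4}
read 2: {s2}
read 1: {s3}
read 2: {s1}
read 2: {s0}
read 0: {s1, s4}
Final reachable set {s1, s4} has 2 states.

2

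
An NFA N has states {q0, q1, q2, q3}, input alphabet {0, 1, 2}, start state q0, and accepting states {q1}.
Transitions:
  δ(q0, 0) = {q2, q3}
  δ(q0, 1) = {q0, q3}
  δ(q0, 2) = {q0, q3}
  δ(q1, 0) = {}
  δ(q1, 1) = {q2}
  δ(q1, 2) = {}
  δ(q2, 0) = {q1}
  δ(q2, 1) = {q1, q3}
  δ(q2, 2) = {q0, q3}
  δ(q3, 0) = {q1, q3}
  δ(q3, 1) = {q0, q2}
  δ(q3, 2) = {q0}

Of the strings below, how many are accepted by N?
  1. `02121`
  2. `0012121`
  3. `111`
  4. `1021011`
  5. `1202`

`02121`: rejected
`0012121`: rejected
`111`: accepted
`1021011`: accepted
`1202`: rejected

2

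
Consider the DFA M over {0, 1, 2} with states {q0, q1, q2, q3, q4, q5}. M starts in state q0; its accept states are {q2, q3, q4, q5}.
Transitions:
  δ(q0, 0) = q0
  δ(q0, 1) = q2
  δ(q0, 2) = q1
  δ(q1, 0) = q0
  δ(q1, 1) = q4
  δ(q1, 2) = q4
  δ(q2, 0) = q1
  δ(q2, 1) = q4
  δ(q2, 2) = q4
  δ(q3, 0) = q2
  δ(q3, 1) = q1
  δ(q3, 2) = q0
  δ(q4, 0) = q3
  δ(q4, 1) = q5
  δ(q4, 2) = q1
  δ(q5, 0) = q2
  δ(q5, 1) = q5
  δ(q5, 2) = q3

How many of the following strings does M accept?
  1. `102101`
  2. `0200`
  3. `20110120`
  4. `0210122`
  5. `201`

3

`102101`: accepted
`0200`: rejected
`20110120`: accepted
`0210122`: rejected
`201`: accepted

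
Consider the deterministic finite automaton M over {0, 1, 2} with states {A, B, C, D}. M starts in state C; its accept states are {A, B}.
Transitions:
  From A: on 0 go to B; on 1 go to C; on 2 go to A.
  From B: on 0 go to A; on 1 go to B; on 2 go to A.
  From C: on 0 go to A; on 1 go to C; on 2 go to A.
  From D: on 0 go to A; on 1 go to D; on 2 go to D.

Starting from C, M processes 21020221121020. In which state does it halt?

C --2--> A
A --1--> C
C --0--> A
A --2--> A
A --0--> B
B --2--> A
A --2--> A
A --1--> C
C --1--> C
C --2--> A
A --1--> C
C --0--> A
A --2--> A
A --0--> B

B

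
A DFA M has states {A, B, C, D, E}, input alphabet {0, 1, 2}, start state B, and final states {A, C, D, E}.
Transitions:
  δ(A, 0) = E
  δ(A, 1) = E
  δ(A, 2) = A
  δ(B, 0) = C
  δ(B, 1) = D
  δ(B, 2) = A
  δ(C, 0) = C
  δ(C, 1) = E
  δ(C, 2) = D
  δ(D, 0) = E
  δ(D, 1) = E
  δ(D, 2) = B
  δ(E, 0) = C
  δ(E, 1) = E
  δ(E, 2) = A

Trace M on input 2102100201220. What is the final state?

B --2--> A
A --1--> E
E --0--> C
C --2--> D
D --1--> E
E --0--> C
C --0--> C
C --2--> D
D --0--> E
E --1--> E
E --2--> A
A --2--> A
A --0--> E

E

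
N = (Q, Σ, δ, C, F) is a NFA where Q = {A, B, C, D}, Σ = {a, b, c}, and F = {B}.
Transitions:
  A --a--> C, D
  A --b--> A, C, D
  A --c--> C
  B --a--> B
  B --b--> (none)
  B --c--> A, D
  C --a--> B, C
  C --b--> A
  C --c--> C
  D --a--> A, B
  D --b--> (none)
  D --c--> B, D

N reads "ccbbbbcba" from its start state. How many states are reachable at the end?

Start: {C}
read c: {C}
read c: {C}
read b: {A}
read b: {A, C, D}
read b: {A, C, D}
read b: {A, C, D}
read c: {B, C, D}
read b: {A}
read a: {C, D}
Final reachable set {C, D} has 2 states.

2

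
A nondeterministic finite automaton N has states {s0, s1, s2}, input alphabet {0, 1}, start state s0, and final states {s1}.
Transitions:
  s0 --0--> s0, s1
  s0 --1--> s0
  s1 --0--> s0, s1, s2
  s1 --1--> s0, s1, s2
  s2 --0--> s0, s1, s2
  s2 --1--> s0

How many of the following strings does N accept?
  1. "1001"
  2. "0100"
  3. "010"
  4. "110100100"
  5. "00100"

5

"1001": accepted
"0100": accepted
"010": accepted
"110100100": accepted
"00100": accepted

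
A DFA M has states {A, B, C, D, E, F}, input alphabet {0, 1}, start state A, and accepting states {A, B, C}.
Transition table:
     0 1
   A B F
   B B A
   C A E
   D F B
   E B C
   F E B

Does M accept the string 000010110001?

A --0--> B
B --0--> B
B --0--> B
B --0--> B
B --1--> A
A --0--> B
B --1--> A
A --1--> F
F --0--> E
E --0--> B
B --0--> B
B --1--> A
End in state A, which is an accepting state.

accepted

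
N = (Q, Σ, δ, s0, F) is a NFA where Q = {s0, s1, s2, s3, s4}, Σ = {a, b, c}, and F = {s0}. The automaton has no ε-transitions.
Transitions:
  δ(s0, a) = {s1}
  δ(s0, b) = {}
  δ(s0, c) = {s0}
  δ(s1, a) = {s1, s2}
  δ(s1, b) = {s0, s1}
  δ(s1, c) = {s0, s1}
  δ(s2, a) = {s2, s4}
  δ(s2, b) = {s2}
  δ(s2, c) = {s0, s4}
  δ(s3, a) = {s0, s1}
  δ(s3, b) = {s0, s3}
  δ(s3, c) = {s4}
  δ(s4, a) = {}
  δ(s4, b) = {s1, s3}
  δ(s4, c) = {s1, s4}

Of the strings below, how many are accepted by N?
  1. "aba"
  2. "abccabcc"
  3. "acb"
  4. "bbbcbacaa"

"aba": rejected
"abccabcc": accepted
"acb": accepted
"bbbcbacaa": rejected

2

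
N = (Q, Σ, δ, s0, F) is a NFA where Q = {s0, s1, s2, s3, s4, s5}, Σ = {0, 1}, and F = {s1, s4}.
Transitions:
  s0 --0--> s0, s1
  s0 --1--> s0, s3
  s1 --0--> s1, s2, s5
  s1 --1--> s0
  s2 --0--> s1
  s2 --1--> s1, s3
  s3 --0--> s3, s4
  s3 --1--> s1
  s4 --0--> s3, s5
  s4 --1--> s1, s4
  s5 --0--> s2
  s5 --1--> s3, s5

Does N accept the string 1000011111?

Start: {s0}
read 1: {s0, s3}
read 0: {s0, s1, s3, s4}
read 0: {s0, s1, s2, s3, s4, s5}
read 0: {s0, s1, s2, s3, s4, s5}
read 0: {s0, s1, s2, s3, s4, s5}
read 1: {s0, s1, s3, s4, s5}
read 1: {s0, s1, s3, s4, s5}
read 1: {s0, s1, s3, s4, s5}
read 1: {s0, s1, s3, s4, s5}
read 1: {s0, s1, s3, s4, s5}
Reachable ∩ accepting = {s1, s4} — nonempty.

accepted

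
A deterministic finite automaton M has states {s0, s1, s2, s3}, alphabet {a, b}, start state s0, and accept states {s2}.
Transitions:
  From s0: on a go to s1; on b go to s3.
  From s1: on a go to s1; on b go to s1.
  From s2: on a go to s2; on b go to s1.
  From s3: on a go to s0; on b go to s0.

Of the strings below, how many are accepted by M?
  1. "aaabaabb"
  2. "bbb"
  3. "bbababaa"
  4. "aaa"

0

"aaabaabb": rejected
"bbb": rejected
"bbababaa": rejected
"aaa": rejected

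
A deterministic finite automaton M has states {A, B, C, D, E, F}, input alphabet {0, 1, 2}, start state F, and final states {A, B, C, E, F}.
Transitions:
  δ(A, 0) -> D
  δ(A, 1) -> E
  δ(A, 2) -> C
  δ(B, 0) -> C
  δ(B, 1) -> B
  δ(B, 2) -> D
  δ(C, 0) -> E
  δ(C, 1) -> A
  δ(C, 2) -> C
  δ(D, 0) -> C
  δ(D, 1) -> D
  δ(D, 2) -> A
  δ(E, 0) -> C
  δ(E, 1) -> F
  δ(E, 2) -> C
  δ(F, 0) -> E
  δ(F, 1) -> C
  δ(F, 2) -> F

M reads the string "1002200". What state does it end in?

C

F --1--> C
C --0--> E
E --0--> C
C --2--> C
C --2--> C
C --0--> E
E --0--> C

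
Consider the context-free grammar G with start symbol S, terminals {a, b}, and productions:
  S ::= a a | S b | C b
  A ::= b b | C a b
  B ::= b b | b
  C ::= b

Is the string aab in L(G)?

yes

S ⇒ Sb ⇒ aab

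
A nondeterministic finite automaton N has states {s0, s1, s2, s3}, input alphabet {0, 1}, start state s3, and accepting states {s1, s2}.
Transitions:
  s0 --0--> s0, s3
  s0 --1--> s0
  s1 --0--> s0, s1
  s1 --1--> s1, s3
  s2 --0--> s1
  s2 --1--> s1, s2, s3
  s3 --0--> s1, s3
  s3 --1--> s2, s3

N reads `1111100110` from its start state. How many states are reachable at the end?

Start: {s3}
read 1: {s2, s3}
read 1: {s1, s2, s3}
read 1: {s1, s2, s3}
read 1: {s1, s2, s3}
read 1: {s1, s2, s3}
read 0: {s0, s1, s3}
read 0: {s0, s1, s3}
read 1: {s0, s1, s2, s3}
read 1: {s0, s1, s2, s3}
read 0: {s0, s1, s3}
Final reachable set {s0, s1, s3} has 3 states.

3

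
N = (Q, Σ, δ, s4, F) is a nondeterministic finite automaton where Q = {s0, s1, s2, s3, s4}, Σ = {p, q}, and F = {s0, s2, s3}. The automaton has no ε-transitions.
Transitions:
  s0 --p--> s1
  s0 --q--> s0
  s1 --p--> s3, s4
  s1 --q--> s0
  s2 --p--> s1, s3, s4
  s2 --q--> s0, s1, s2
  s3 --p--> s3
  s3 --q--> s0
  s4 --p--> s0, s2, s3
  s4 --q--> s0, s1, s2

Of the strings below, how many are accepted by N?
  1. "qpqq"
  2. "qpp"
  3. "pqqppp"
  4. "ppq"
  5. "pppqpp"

5

"qpqq": accepted
"qpp": accepted
"pqqppp": accepted
"ppq": accepted
"pppqpp": accepted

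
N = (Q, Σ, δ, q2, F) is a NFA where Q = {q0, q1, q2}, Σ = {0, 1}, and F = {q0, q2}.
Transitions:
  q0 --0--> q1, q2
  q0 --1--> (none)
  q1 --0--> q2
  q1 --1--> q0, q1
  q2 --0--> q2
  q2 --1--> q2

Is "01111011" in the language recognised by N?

Start: {q2}
read 0: {q2}
read 1: {q2}
read 1: {q2}
read 1: {q2}
read 1: {q2}
read 0: {q2}
read 1: {q2}
read 1: {q2}
Reachable ∩ accepting = {q2} — nonempty.

accepted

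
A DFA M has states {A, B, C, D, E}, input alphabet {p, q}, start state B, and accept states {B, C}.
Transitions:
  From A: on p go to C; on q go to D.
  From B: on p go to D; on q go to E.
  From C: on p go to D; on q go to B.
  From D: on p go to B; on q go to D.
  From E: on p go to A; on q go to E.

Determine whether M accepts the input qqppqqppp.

rejected

B --q--> E
E --q--> E
E --p--> A
A --p--> C
C --q--> B
B --q--> E
E --p--> A
A --p--> C
C --p--> D
End in state D, which is not an accepting state.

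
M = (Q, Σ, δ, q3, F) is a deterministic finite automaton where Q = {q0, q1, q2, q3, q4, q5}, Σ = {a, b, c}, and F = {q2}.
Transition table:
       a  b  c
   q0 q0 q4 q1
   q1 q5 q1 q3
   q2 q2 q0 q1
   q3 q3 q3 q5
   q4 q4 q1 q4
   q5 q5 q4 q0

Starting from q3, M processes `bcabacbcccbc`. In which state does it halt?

q4

q3 --b--> q3
q3 --c--> q5
q5 --a--> q5
q5 --b--> q4
q4 --a--> q4
q4 --c--> q4
q4 --b--> q1
q1 --c--> q3
q3 --c--> q5
q5 --c--> q0
q0 --b--> q4
q4 --c--> q4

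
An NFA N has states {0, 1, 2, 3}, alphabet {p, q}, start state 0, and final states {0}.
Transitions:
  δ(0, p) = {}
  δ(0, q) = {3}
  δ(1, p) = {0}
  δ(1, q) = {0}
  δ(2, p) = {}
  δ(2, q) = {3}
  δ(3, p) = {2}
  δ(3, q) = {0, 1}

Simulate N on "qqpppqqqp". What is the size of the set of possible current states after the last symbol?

Start: {0}
read q: {3}
read q: {0, 1}
read p: {0}
read p: {}
The reachable set is empty and stays empty for the remaining 5 symbols.
Final reachable set {} has 0 states.

0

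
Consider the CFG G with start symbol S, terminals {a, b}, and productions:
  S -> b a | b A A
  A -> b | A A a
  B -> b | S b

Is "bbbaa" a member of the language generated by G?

no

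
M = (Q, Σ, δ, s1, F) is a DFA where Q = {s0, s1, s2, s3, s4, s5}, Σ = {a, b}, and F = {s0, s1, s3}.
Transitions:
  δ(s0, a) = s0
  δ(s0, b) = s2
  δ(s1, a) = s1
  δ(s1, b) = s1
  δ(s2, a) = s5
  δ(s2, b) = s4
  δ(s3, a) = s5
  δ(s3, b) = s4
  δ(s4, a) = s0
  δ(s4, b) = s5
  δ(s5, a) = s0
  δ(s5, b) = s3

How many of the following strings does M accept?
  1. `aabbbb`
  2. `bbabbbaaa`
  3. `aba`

3

`aabbbb`: accepted
`bbabbbaaa`: accepted
`aba`: accepted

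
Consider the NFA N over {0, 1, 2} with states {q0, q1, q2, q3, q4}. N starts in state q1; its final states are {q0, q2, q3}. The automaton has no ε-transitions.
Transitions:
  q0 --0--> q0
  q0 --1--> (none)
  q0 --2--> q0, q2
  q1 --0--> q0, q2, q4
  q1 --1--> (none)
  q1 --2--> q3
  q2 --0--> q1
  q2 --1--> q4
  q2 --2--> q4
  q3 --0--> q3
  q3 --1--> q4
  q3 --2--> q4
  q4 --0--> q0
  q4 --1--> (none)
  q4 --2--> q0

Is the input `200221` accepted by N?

Start: {q1}
read 2: {q3}
read 0: {q3}
read 0: {q3}
read 2: {q4}
read 2: {q0}
read 1: {}
Reachable ∩ accepting = {} — empty.

rejected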